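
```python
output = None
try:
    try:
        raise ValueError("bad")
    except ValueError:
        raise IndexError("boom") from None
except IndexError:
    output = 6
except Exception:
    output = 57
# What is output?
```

Step-by-step execution trace:
1. Inner try raises ValueError; inner `except ValueError` catches it.
2. `raise IndexError(...) from None` raises IndexError (from None suppresses __context__, but the active exception is still IndexError).
3. Outer `except IndexError` matches → output = 6.
4. `except Exception` is not reached.
Result: 6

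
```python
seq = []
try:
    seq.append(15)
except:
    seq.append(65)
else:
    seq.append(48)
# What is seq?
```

Step-by-step execution trace:
1. try: `seq.append(15)` → seq = [15]. No exception raised.
2. `except` is skipped.
3. `else` runs (try completed without exception): `seq.append(48)` → seq = [15, 48].
Result: [15, 48]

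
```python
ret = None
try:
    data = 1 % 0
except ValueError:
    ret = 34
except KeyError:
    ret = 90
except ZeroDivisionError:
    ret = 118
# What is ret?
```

Step-by-step execution trace:
1. `data = 1 % 0` raises ZeroDivisionError.
2. `except ValueError` does not match ZeroDivisionError; skipped.
3. `except KeyError` does not match ZeroDivisionError; skipped.
4. `except ZeroDivisionError` matches → ret = 118.
Result: 118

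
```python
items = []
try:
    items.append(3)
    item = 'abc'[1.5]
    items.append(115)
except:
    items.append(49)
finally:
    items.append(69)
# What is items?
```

Step-by-step execution trace:
1. try: `items.append(3)` → items = [3].
2. `item = 'abc'[1.5]` raises TypeError; `items.append(115)` is not reached.
3. bare `except` matches → `items.append(49)` → items = [3, 49].
4. finally always runs: `items.append(69)` → items = [3, 49, 69].
Result: [3, 49, 69]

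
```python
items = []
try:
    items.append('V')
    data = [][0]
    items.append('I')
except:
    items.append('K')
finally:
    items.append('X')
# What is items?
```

Step-by-step execution trace:
1. try: `items.append('V')` → items = ['V'].
2. `data = [][0]` raises IndexError; `items.append('I')` is not reached.
3. bare `except` matches → `items.append('K')` → items = ['V', 'K'].
4. finally always runs: `items.append('X')` → items = ['V', 'K', 'X'].
Result: ['V', 'K', 'X']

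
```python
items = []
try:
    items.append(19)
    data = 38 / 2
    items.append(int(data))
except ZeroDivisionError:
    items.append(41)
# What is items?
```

Step-by-step execution trace:
1. try: `items.append(19)` → items = [19].
2. `data = 38 / 2` → data = 19.0. No exception raised.
3. `items.append(int(data))` → items = [19, 19].
4. `except ZeroDivisionError` is skipped (no exception was raised).
Result: [19, 19]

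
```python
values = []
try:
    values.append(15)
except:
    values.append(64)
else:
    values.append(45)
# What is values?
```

Step-by-step execution trace:
1. try: `values.append(15)` → values = [15]. No exception raised.
2. `except` is skipped.
3. `else` runs (try completed without exception): `values.append(45)` → values = [15, 45].
Result: [15, 45]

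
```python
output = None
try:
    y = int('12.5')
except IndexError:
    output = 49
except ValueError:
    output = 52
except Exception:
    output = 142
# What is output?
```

Step-by-step execution trace:
1. `y = int('12.5')` raises ValueError.
2. `except IndexError` does not match ValueError; skipped.
3. `except ValueError` matches → output = 52.
4. Remaining except clauses are skipped.
Result: 52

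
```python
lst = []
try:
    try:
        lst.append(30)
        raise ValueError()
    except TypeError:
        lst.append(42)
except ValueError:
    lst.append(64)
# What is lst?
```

Step-by-step execution trace:
1. Inner try: `lst.append(30)` → lst = [30].
2. `raise ValueError()` raises ValueError.
3. Inner `except TypeError` does not match ValueError; exception propagates to outer try.
4. Outer `except ValueError` matches → `lst.append(64)` → lst = [30, 64].
Result: [30, 64]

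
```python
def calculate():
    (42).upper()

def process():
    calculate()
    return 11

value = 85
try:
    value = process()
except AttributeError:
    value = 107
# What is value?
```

Step-by-step execution trace:
1. value starts at 85.
2. try: `process()` calls `calculate()`.
3. `calculate()` evaluates `(42).upper()`, which raises AttributeError; it propagates through process (uncaught).
4. `return 11` in process is not reached; the assignment to value does not complete.
5. `except AttributeError` matches → value = 107.
Result: 107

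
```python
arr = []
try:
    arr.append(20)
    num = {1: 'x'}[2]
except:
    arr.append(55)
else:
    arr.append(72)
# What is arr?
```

Step-by-step execution trace:
1. try: `arr.append(20)` → arr = [20].
2. `num = {1: 'x'}[2]` raises KeyError.
3. bare `except` matches → `arr.append(55)` → arr = [20, 55].
4. `else` is skipped (an exception was raised).
Result: [20, 55]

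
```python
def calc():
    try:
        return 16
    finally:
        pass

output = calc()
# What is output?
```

Step-by-step execution trace:
1. `calc()` enters try: `return 16` sets pending return value 16.
2. Before returning, `finally: pass` runs (no effect).
3. calc() returns 16 → output = 16.
Result: 16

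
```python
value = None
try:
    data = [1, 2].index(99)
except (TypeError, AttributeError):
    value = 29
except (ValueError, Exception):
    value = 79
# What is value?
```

Step-by-step execution trace:
1. `data = [1, 2].index(99)` raises ValueError.
2. `except (TypeError, AttributeError)` does not match ValueError; skipped.
3. `except (ValueError, Exception)` matches (ValueError is in the tuple) → value = 79.
Result: 79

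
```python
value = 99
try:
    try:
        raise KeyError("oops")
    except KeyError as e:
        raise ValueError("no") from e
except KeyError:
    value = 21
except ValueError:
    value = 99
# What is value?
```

Step-by-step execution trace:
1. Inner try raises KeyError; inner `except KeyError as e` catches it.
2. `raise ValueError(...) from e` raises ValueError (KeyError is attached as __cause__, but only ValueError is active).
3. Outer `except KeyError` does not match ValueError; skipped.
4. Outer `except ValueError` matches → value = 99.
Result: 99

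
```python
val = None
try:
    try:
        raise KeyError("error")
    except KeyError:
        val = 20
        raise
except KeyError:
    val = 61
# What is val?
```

Step-by-step execution trace:
1. Inner try: `raise KeyError("error")` raises KeyError.
2. Inner `except KeyError` matches → val = 20.
3. bare `raise` re-raises the same KeyError.
4. Outer `except KeyError` matches → val = 61.
Result: 61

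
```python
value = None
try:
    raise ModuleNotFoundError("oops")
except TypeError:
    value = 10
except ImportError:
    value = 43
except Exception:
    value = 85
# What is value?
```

Step-by-step execution trace:
1. `raise ModuleNotFoundError(...)` raises ModuleNotFoundError.
2. `except TypeError` does not match (ModuleNotFoundError is not a subclass of TypeError); skipped.
3. `except ImportError` matches (ModuleNotFoundError is a subclass of ImportError) → value = 43.
4. `except Exception` is not reached.
Result: 43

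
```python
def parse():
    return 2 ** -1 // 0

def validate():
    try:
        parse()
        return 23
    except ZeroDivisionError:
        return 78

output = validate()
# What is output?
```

Step-by-step execution trace:
1. `validate()` calls `parse()`.
2. `parse()` evaluates `2 ** -1 // 0`, which raises ZeroDivisionError; it propagates to the caller.
3. `return 23` is not reached.
4. `except ZeroDivisionError` in validate matches → returns 78.
5. output = 78.
Result: 78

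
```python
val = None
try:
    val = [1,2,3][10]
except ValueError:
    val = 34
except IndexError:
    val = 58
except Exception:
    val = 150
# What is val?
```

Step-by-step execution trace:
1. `val = [1,2,3][10]` raises IndexError.
2. `except ValueError` does not match IndexError; skipped.
3. `except IndexError` matches → val = 58.
4. Remaining except clauses are skipped.
Result: 58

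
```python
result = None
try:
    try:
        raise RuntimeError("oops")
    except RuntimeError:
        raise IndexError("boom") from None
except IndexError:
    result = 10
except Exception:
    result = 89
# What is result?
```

Step-by-step execution trace:
1. Inner try raises RuntimeError; inner `except RuntimeError` catches it.
2. `raise IndexError(...) from None` raises IndexError (from None suppresses __context__, but the active exception is still IndexError).
3. Outer `except IndexError` matches → result = 10.
4. `except Exception` is not reached.
Result: 10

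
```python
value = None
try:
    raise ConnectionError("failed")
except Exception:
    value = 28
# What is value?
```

Step-by-step execution trace:
1. `raise ConnectionError(...)` raises ConnectionError.
2. `except Exception` matches (ConnectionError is a subclass of Exception) → value = 28.
Result: 28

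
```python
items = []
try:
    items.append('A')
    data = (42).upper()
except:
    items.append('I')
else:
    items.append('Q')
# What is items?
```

Step-by-step execution trace:
1. try: `items.append('A')` → items = ['A'].
2. `data = (42).upper()` raises AttributeError.
3. bare `except` matches → `items.append('I')` → items = ['A', 'I'].
4. `else` is skipped (an exception was raised).
Result: ['A', 'I']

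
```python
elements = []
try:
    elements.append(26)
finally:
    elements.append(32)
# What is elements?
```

Step-by-step execution trace:
1. try: `elements.append(26)` → elements = [26].
2. The try body completes without raising.
3. finally always runs: `elements.append(32)` → elements = [26, 32].
Result: [26, 32]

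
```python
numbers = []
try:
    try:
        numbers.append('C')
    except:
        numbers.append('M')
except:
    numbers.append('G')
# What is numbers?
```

Step-by-step execution trace:
1. Inner try: `numbers.append('C')` → numbers = ['C']. No exception raised.
2. Inner `except` is skipped.
3. Inner try completes normally; outer `except` is skipped.
Result: ['C']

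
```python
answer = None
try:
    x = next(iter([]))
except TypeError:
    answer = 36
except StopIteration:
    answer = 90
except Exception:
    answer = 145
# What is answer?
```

Step-by-step execution trace:
1. `x = next(iter([]))` raises StopIteration.
2. `except TypeError` does not match StopIteration; skipped.
3. `except StopIteration` matches → answer = 90.
4. Remaining except clauses are skipped.
Result: 90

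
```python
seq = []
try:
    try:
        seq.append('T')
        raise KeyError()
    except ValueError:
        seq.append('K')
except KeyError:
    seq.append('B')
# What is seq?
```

Step-by-step execution trace:
1. Inner try: `seq.append('T')` → seq = ['T'].
2. `raise KeyError()` raises KeyError.
3. Inner `except ValueError` does not match KeyError; exception propagates to outer try.
4. Outer `except KeyError` matches → `seq.append('B')` → seq = ['T', 'B'].
Result: ['T', 'B']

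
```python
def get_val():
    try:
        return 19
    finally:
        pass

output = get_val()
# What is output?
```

Step-by-step execution trace:
1. `get_val()` enters try: `return 19` sets pending return value 19.
2. Before returning, `finally: pass` runs (no effect).
3. get_val() returns 19 → output = 19.
Result: 19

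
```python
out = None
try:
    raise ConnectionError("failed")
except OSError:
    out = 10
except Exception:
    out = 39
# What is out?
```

Step-by-step execution trace:
1. `raise ConnectionError(...)` raises ConnectionError.
2. `except OSError` matches (ConnectionError is a subclass of OSError) → out = 10.
3. `except Exception` is not reached.
Result: 10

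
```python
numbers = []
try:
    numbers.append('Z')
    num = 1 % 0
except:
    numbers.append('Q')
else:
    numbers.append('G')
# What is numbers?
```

Step-by-step execution trace:
1. try: `numbers.append('Z')` → numbers = ['Z'].
2. `num = 1 % 0` raises ZeroDivisionError.
3. bare `except` matches → `numbers.append('Q')` → numbers = ['Z', 'Q'].
4. `else` is skipped (an exception was raised).
Result: ['Z', 'Q']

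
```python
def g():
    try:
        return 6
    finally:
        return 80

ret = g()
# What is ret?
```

Step-by-step execution trace:
1. `g()` enters try: `return 6` sets pending return value 6.
2. Before returning, `finally: return 80` runs and overrides the pending return.
3. g() returns 80 → ret = 80.
Result: 80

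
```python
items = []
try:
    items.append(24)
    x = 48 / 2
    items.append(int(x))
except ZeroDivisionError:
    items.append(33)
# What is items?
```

Step-by-step execution trace:
1. try: `items.append(24)` → items = [24].
2. `x = 48 / 2` → x = 24.0. No exception raised.
3. `items.append(int(x))` → items = [24, 24].
4. `except ZeroDivisionError` is skipped (no exception was raised).
Result: [24, 24]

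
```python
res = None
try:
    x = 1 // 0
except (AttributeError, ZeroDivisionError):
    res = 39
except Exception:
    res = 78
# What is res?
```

Step-by-step execution trace:
1. `x = 1 // 0` raises ZeroDivisionError.
2. `except (AttributeError, ZeroDivisionError)` matches (ZeroDivisionError is in the tuple) → res = 39.
3. `except Exception` is not reached.
Result: 39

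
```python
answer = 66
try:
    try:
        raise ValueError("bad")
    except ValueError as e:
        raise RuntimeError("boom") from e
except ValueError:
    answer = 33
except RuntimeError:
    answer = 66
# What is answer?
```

Step-by-step execution trace:
1. Inner try raises ValueError; inner `except ValueError as e` catches it.
2. `raise RuntimeError(...) from e` raises RuntimeError (ValueError is attached as __cause__, but only RuntimeError is active).
3. Outer `except ValueError` does not match RuntimeError; skipped.
4. Outer `except RuntimeError` matches → answer = 66.
Result: 66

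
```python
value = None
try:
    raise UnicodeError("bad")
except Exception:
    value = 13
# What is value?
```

Step-by-step execution trace:
1. `raise UnicodeError(...)` raises UnicodeError.
2. `except Exception` matches (UnicodeError is a subclass of Exception) → value = 13.
Result: 13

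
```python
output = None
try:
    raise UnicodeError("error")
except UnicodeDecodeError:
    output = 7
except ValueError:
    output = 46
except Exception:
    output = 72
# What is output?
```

Step-by-step execution trace:
1. `raise UnicodeError(...)` raises UnicodeError.
2. `except UnicodeDecodeError` does not match (UnicodeError is not a subclass of UnicodeDecodeError); skipped.
3. `except ValueError` matches (UnicodeError is a subclass of ValueError) → output = 46.
4. `except Exception` is not reached.
Result: 46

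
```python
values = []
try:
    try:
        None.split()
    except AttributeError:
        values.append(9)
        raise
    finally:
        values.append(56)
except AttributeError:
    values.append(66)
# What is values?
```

Step-by-step execution trace:
1. Inner try: `None.split()` raises AttributeError.
2. Inner `except AttributeError` matches → `values.append(9)` → values = [9].
3. bare `raise` re-raises AttributeError.
4. Inner `finally` runs during unwinding: `values.append(56)` → values = [9, 56].
5. Outer `except AttributeError` matches → `values.append(66)` → values = [9, 56, 66].
Result: [9, 56, 66]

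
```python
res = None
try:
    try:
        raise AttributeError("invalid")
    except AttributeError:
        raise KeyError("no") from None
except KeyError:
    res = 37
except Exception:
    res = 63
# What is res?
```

Step-by-step execution trace:
1. Inner try raises AttributeError; inner `except AttributeError` catches it.
2. `raise KeyError(...) from None` raises KeyError (from None suppresses __context__, but the active exception is still KeyError).
3. Outer `except KeyError` matches → res = 37.
4. `except Exception` is not reached.
Result: 37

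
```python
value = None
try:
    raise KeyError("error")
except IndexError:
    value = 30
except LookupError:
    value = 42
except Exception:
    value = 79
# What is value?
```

Step-by-step execution trace:
1. `raise KeyError(...)` raises KeyError.
2. `except IndexError` does not match (KeyError is not a subclass of IndexError); skipped.
3. `except LookupError` matches (KeyError is a subclass of LookupError) → value = 42.
4. `except Exception` is not reached.
Result: 42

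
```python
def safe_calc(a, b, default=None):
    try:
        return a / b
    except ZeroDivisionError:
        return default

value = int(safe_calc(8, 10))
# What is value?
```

Step-by-step execution trace:
1. `safe_calc(8, 10)` enters try: `return 8 / 10` → returns 0.8. No exception raised.
2. `except ZeroDivisionError` is skipped.
3. `int(0.8)` → 0 → value = 0.
Result: 0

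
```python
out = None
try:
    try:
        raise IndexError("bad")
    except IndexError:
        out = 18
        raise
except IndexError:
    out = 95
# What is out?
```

Step-by-step execution trace:
1. Inner try: `raise IndexError("bad")` raises IndexError.
2. Inner `except IndexError` matches → out = 18.
3. bare `raise` re-raises the same IndexError.
4. Outer `except IndexError` matches → out = 95.
Result: 95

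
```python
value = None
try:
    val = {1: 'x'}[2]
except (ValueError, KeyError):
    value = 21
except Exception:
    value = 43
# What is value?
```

Step-by-step execution trace:
1. `val = {1: 'x'}[2]` raises KeyError.
2. `except (ValueError, KeyError)` matches (KeyError is in the tuple) → value = 21.
3. `except Exception` is not reached.
Result: 21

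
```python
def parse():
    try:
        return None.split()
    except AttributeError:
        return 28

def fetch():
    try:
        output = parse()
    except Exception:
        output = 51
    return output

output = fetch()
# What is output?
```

Step-by-step execution trace:
1. `fetch()` calls `parse()`.
2. In parse: `None.split()` raises AttributeError; `except AttributeError` catches it → returns 28.
3. In fetch: `output = parse()` → output = 28. No exception reaches fetch.
4. `except Exception` is skipped; fetch returns 28.
5. output = 28.
Result: 28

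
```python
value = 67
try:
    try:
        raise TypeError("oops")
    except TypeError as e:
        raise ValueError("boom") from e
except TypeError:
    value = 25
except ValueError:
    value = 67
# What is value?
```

Step-by-step execution trace:
1. Inner try raises TypeError; inner `except TypeError as e` catches it.
2. `raise ValueError(...) from e` raises ValueError (TypeError is attached as __cause__, but only ValueError is active).
3. Outer `except TypeError` does not match ValueError; skipped.
4. Outer `except ValueError` matches → value = 67.
Result: 67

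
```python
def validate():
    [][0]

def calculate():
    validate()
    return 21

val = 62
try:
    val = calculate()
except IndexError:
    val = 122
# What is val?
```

Step-by-step execution trace:
1. val starts at 62.
2. try: `calculate()` calls `validate()`.
3. `validate()` evaluates `[][0]`, which raises IndexError; it propagates through calculate (uncaught).
4. `return 21` in calculate is not reached; the assignment to val does not complete.
5. `except IndexError` matches → val = 122.
Result: 122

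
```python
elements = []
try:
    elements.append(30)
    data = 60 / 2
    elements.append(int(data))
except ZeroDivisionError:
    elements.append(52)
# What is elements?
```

Step-by-step execution trace:
1. try: `elements.append(30)` → elements = [30].
2. `data = 60 / 2` → data = 30.0. No exception raised.
3. `elements.append(int(data))` → elements = [30, 30].
4. `except ZeroDivisionError` is skipped (no exception was raised).
Result: [30, 30]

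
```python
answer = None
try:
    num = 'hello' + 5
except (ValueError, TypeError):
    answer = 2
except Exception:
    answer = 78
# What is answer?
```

Step-by-step execution trace:
1. `num = 'hello' + 5` raises TypeError.
2. `except (ValueError, TypeError)` matches (TypeError is in the tuple) → answer = 2.
3. `except Exception` is not reached.
Result: 2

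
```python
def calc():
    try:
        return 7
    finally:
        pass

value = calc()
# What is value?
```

Step-by-step execution trace:
1. `calc()` enters try: `return 7` sets pending return value 7.
2. Before returning, `finally: pass` runs (no effect).
3. calc() returns 7 → value = 7.
Result: 7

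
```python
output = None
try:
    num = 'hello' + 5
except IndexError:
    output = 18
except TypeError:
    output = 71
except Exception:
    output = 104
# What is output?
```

Step-by-step execution trace:
1. `num = 'hello' + 5` raises TypeError.
2. `except IndexError` does not match TypeError; skipped.
3. `except TypeError` matches → output = 71.
4. Remaining except clauses are skipped.
Result: 71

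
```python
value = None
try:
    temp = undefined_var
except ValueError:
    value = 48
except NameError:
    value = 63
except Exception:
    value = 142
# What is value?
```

Step-by-step execution trace:
1. `temp = undefined_var` raises NameError.
2. `except ValueError` does not match NameError; skipped.
3. `except NameError` matches → value = 63.
4. Remaining except clauses are skipped.
Result: 63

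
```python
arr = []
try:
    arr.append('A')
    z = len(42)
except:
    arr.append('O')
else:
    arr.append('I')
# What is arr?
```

Step-by-step execution trace:
1. try: `arr.append('A')` → arr = ['A'].
2. `z = len(42)` raises TypeError.
3. bare `except` matches → `arr.append('O')` → arr = ['A', 'O'].
4. `else` is skipped (an exception was raised).
Result: ['A', 'O']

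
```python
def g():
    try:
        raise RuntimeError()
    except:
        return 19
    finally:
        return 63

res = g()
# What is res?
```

Step-by-step execution trace:
1. `g()` enters try: `raise RuntimeError()` raises RuntimeError.
2. bare `except` matches → `return 19` sets pending return value 19.
3. Before returning, `finally: return 63` runs and overrides the pending return.
4. g() returns 63 → res = 63.
Result: 63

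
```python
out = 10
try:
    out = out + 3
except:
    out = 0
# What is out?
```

Step-by-step execution trace:
1. out starts at 10.
2. try: `out = out + 3` → out = 13. No exception raised.
3. `except` is skipped.
Result: 13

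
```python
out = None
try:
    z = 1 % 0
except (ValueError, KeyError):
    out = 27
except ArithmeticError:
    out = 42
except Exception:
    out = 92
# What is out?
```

Step-by-step execution trace:
1. `z = 1 % 0` raises ZeroDivisionError.
2. `except (ValueError, KeyError)` does not match ZeroDivisionError; skipped.
3. `except ArithmeticError` matches (ZeroDivisionError is a subclass of ArithmeticError) → out = 42.
4. `except Exception` is not reached.
Result: 42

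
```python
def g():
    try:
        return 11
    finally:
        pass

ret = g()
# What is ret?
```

Step-by-step execution trace:
1. `g()` enters try: `return 11` sets pending return value 11.
2. Before returning, `finally: pass` runs (no effect).
3. g() returns 11 → ret = 11.
Result: 11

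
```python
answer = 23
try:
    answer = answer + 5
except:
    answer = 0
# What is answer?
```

Step-by-step execution trace:
1. answer starts at 23.
2. try: `answer = answer + 5` → answer = 28. No exception raised.
3. `except` is skipped.
Result: 28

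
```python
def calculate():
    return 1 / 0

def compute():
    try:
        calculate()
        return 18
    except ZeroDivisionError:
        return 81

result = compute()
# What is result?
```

Step-by-step execution trace:
1. `compute()` calls `calculate()`.
2. `calculate()` evaluates `1 / 0`, which raises ZeroDivisionError; it propagates to the caller.
3. `return 18` is not reached.
4. `except ZeroDivisionError` in compute matches → returns 81.
5. result = 81.
Result: 81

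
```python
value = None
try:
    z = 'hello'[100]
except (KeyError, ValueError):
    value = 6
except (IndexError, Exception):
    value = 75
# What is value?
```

Step-by-step execution trace:
1. `z = 'hello'[100]` raises IndexError.
2. `except (KeyError, ValueError)` does not match IndexError; skipped.
3. `except (IndexError, Exception)` matches (IndexError is in the tuple) → value = 75.
Result: 75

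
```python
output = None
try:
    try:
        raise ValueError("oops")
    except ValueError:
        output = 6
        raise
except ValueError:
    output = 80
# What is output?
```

Step-by-step execution trace:
1. Inner try: `raise ValueError("oops")` raises ValueError.
2. Inner `except ValueError` matches → output = 6.
3. bare `raise` re-raises the same ValueError.
4. Outer `except ValueError` matches → output = 80.
Result: 80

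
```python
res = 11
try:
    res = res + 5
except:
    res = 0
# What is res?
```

Step-by-step execution trace:
1. res starts at 11.
2. try: `res = res + 5` → res = 16. No exception raised.
3. `except` is skipped.
Result: 16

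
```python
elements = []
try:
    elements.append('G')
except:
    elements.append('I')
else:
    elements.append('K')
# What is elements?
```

Step-by-step execution trace:
1. try: `elements.append('G')` → elements = ['G']. No exception raised.
2. `except` is skipped.
3. `else` runs (try completed without exception): `elements.append('K')` → elements = ['G', 'K'].
Result: ['G', 'K']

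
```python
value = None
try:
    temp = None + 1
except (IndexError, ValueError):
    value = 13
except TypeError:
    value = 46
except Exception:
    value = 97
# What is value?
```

Step-by-step execution trace:
1. `temp = None + 1` raises TypeError.
2. `except (IndexError, ValueError)` does not match TypeError; skipped.
3. `except TypeError` matches (exact type match) → value = 46.
4. `except Exception` is not reached.
Result: 46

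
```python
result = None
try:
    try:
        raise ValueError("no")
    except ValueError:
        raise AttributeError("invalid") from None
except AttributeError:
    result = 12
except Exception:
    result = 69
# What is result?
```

Step-by-step execution trace:
1. Inner try raises ValueError; inner `except ValueError` catches it.
2. `raise AttributeError(...) from None` raises AttributeError (from None suppresses __context__, but the active exception is still AttributeError).
3. Outer `except AttributeError` matches → result = 12.
4. `except Exception` is not reached.
Result: 12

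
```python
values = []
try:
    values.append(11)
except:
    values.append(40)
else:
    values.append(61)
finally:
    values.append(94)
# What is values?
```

Step-by-step execution trace:
1. try: `values.append(11)` → values = [11]. No exception raised.
2. `except` is skipped.
3. `else` runs: `values.append(61)` → values = [11, 61].
4. `finally` always runs: `values.append(94)` → values = [11, 61, 94].
Result: [11, 61, 94]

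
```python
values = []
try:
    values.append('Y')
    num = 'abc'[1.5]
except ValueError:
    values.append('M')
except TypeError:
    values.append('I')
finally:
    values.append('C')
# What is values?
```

Step-by-step execution trace:
1. try: `values.append('Y')` → values = ['Y'].
2. `num = 'abc'[1.5]` raises TypeError.
3. `except ValueError` does not match TypeError; skipped.
4. `except TypeError` matches → `values.append('I')` → values = ['Y', 'I'].
5. finally always runs: `values.append('C')` → values = ['Y', 'I', 'C'].
Result: ['Y', 'I', 'C']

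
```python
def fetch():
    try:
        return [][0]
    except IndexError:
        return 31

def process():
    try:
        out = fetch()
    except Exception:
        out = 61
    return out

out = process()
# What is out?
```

Step-by-step execution trace:
1. `process()` calls `fetch()`.
2. In fetch: `[][0]` raises IndexError; `except IndexError` catches it → returns 31.
3. In process: `out = fetch()` → out = 31. No exception reaches process.
4. `except Exception` is skipped; process returns 31.
5. out = 31.
Result: 31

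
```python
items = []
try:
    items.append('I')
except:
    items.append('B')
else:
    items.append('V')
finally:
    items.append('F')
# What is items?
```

Step-by-step execution trace:
1. try: `items.append('I')` → items = ['I']. No exception raised.
2. `except` is skipped.
3. `else` runs: `items.append('V')` → items = ['I', 'V'].
4. `finally` always runs: `items.append('F')` → items = ['I', 'V', 'F'].
Result: ['I', 'V', 'F']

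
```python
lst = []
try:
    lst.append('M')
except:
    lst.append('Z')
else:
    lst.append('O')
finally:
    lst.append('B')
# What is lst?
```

Step-by-step execution trace:
1. try: `lst.append('M')` → lst = ['M']. No exception raised.
2. `except` is skipped.
3. `else` runs: `lst.append('O')` → lst = ['M', 'O'].
4. `finally` always runs: `lst.append('B')` → lst = ['M', 'O', 'B'].
Result: ['M', 'O', 'B']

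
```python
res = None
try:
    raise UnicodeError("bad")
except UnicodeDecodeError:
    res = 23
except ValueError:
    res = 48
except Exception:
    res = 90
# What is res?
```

Step-by-step execution trace:
1. `raise UnicodeError(...)` raises UnicodeError.
2. `except UnicodeDecodeError` does not match (UnicodeError is not a subclass of UnicodeDecodeError); skipped.
3. `except ValueError` matches (UnicodeError is a subclass of ValueError) → res = 48.
4. `except Exception` is not reached.
Result: 48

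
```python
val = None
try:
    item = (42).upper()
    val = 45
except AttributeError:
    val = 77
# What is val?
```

Step-by-step execution trace:
1. `item = (42).upper()` raises AttributeError.
2. `val = 45` is not reached.
3. `except AttributeError` matches → val = 77.
Result: 77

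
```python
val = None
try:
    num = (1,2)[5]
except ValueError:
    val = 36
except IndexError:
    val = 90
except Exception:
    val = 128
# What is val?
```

Step-by-step execution trace:
1. `num = (1,2)[5]` raises IndexError.
2. `except ValueError` does not match IndexError; skipped.
3. `except IndexError` matches → val = 90.
4. Remaining except clauses are skipped.
Result: 90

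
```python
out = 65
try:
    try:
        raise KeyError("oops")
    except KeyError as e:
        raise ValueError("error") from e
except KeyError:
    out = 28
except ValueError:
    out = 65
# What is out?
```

Step-by-step execution trace:
1. Inner try raises KeyError; inner `except KeyError as e` catches it.
2. `raise ValueError(...) from e` raises ValueError (KeyError is attached as __cause__, but only ValueError is active).
3. Outer `except KeyError` does not match ValueError; skipped.
4. Outer `except ValueError` matches → out = 65.
Result: 65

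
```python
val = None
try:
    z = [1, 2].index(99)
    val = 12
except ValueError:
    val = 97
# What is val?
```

Step-by-step execution trace:
1. `z = [1, 2].index(99)` raises ValueError.
2. `val = 12` is not reached.
3. `except ValueError` matches → val = 97.
Result: 97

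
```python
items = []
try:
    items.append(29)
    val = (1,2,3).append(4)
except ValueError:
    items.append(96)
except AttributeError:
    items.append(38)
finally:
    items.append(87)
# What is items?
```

Step-by-step execution trace:
1. try: `items.append(29)` → items = [29].
2. `val = (1,2,3).append(4)` raises AttributeError.
3. `except ValueError` does not match AttributeError; skipped.
4. `except AttributeError` matches → `items.append(38)` → items = [29, 38].
5. finally always runs: `items.append(87)` → items = [29, 38, 87].
Result: [29, 38, 87]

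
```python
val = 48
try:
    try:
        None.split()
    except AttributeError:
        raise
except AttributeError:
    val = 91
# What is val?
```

Step-by-step execution trace:
1. Inner try: `None.split()` raises AttributeError.
2. Inner `except AttributeError` matches; bare `raise` re-raises the same AttributeError.
3. Outer `except AttributeError` matches → val = 91.
Result: 91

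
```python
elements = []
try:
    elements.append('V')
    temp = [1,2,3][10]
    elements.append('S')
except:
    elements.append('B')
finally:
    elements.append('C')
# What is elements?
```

Step-by-step execution trace:
1. try: `elements.append('V')` → elements = ['V'].
2. `temp = [1,2,3][10]` raises IndexError; `elements.append('S')` is not reached.
3. bare `except` matches → `elements.append('B')` → elements = ['V', 'B'].
4. finally always runs: `elements.append('C')` → elements = ['V', 'B', 'C'].
Result: ['V', 'B', 'C']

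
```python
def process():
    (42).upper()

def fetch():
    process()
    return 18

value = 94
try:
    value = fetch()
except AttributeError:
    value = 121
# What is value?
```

Step-by-step execution trace:
1. value starts at 94.
2. try: `fetch()` calls `process()`.
3. `process()` evaluates `(42).upper()`, which raises AttributeError; it propagates through fetch (uncaught).
4. `return 18` in fetch is not reached; the assignment to value does not complete.
5. `except AttributeError` matches → value = 121.
Result: 121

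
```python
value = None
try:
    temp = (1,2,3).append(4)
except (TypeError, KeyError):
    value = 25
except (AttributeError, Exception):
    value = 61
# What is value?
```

Step-by-step execution trace:
1. `temp = (1,2,3).append(4)` raises AttributeError.
2. `except (TypeError, KeyError)` does not match AttributeError; skipped.
3. `except (AttributeError, Exception)` matches (AttributeError is in the tuple) → value = 61.
Result: 61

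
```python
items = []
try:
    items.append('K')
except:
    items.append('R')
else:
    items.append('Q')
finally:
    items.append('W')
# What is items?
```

Step-by-step execution trace:
1. try: `items.append('K')` → items = ['K']. No exception raised.
2. `except` is skipped.
3. `else` runs: `items.append('Q')` → items = ['K', 'Q'].
4. `finally` always runs: `items.append('W')` → items = ['K', 'Q', 'W'].
Result: ['K', 'Q', 'W']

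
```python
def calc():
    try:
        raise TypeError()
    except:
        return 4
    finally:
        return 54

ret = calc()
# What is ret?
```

Step-by-step execution trace:
1. `calc()` enters try: `raise TypeError()` raises TypeError.
2. bare `except` matches → `return 4` sets pending return value 4.
3. Before returning, `finally: return 54` runs and overrides the pending return.
4. calc() returns 54 → ret = 54.
Result: 54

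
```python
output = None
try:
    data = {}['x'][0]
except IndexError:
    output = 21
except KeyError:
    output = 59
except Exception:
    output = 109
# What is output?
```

Step-by-step execution trace:
1. `data = {}['x'][0]` raises KeyError.
2. `except IndexError` does not match KeyError; skipped.
3. `except KeyError` matches → output = 59.
4. Remaining except clauses are skipped.
Result: 59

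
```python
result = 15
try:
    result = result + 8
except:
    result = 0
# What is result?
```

Step-by-step execution trace:
1. result starts at 15.
2. try: `result = result + 8` → result = 23. No exception raised.
3. `except` is skipped.
Result: 23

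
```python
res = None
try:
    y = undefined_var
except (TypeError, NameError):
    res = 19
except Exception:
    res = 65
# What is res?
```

Step-by-step execution trace:
1. `y = undefined_var` raises NameError.
2. `except (TypeError, NameError)` matches (NameError is in the tuple) → res = 19.
3. `except Exception` is not reached.
Result: 19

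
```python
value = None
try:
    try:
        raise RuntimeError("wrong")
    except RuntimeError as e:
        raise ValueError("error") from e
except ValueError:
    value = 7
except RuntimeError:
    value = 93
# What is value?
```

Step-by-step execution trace:
1. Inner try raises RuntimeError; inner `except RuntimeError as e` catches it.
2. `raise ValueError(...) from e` raises ValueError (RuntimeError is attached as __cause__, but only ValueError is active).
3. Outer `except ValueError` matches → value = 7.
4. `except RuntimeError` is not reached.
Result: 7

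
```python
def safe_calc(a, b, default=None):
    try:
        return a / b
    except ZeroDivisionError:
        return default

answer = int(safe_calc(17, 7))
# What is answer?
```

Step-by-step execution trace:
1. `safe_calc(17, 7)` enters try: `return 17 / 7` → returns 2.4285714285714284. No exception raised.
2. `except ZeroDivisionError` is skipped.
3. `int(2.4285714285714284)` → 2 → answer = 2.
Result: 2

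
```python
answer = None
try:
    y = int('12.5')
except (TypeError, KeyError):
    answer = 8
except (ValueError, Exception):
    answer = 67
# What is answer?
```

Step-by-step execution trace:
1. `y = int('12.5')` raises ValueError.
2. `except (TypeError, KeyError)` does not match ValueError; skipped.
3. `except (ValueError, Exception)` matches (ValueError is in the tuple) → answer = 67.
Result: 67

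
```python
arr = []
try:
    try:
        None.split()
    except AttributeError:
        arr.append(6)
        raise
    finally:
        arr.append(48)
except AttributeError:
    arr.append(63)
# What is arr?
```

Step-by-step execution trace:
1. Inner try: `None.split()` raises AttributeError.
2. Inner `except AttributeError` matches → `arr.append(6)` → arr = [6].
3. bare `raise` re-raises AttributeError.
4. Inner `finally` runs during unwinding: `arr.append(48)` → arr = [6, 48].
5. Outer `except AttributeError` matches → `arr.append(63)` → arr = [6, 48, 63].
Result: [6, 48, 63]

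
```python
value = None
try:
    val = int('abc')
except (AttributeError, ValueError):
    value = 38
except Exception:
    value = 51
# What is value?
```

Step-by-step execution trace:
1. `val = int('abc')` raises ValueError.
2. `except (AttributeError, ValueError)` matches (ValueError is in the tuple) → value = 38.
3. `except Exception` is not reached.
Result: 38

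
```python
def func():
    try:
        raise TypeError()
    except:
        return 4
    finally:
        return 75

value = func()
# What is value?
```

Step-by-step execution trace:
1. `func()` enters try: `raise TypeError()` raises TypeError.
2. bare `except` matches → `return 4` sets pending return value 4.
3. Before returning, `finally: return 75` runs and overrides the pending return.
4. func() returns 75 → value = 75.
Result: 75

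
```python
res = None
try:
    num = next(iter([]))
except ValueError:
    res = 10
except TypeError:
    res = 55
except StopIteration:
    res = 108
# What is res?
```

Step-by-step execution trace:
1. `num = next(iter([]))` raises StopIteration.
2. `except ValueError` does not match StopIteration; skipped.
3. `except TypeError` does not match StopIteration; skipped.
4. `except StopIteration` matches → res = 108.
Result: 108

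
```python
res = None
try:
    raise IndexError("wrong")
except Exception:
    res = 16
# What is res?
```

Step-by-step execution trace:
1. `raise IndexError(...)` raises IndexError.
2. `except Exception` matches (IndexError is a subclass of Exception) → res = 16.
Result: 16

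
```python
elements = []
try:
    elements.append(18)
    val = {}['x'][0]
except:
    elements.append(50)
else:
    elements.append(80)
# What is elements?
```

Step-by-step execution trace:
1. try: `elements.append(18)` → elements = [18].
2. `val = {}['x'][0]` raises KeyError.
3. bare `except` matches → `elements.append(50)` → elements = [18, 50].
4. `else` is skipped (an exception was raised).
Result: [18, 50]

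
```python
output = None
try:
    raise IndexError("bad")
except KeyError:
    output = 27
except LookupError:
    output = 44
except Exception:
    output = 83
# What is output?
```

Step-by-step execution trace:
1. `raise IndexError(...)` raises IndexError.
2. `except KeyError` does not match (IndexError is not a subclass of KeyError); skipped.
3. `except LookupError` matches (IndexError is a subclass of LookupError) → output = 44.
4. `except Exception` is not reached.
Result: 44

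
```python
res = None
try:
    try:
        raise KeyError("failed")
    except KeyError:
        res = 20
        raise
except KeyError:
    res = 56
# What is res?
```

Step-by-step execution trace:
1. Inner try: `raise KeyError("failed")` raises KeyError.
2. Inner `except KeyError` matches → res = 20.
3. bare `raise` re-raises the same KeyError.
4. Outer `except KeyError` matches → res = 56.
Result: 56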